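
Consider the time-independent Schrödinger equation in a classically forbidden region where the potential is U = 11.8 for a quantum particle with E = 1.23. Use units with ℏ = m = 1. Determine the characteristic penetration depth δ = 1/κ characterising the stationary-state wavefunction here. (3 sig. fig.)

δ = 0.217

Since E < U the TISE in this region is ψ'' = κ²ψ with κ = √(2m(U − E))/ℏ.
κ = √(2 × 1 × 10.57) = 4.598. The penetration depth is δ = 1/κ = 0.217.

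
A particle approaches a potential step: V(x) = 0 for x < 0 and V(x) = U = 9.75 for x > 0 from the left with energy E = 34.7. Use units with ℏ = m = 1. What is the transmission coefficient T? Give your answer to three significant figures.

The wavenumbers are k₁ = √(2mE)/ℏ = 8.331 on the left and k₂ = √(2m(E − U))/ℏ = 7.064 on the right.
Continuity of ψ and ψ′ at the step yields the reflection amplitude r = (k₁ − k₂)/(k₁ + k₂) = 0.08228; thus R = |r|² = 0.006770, T = 0.9932.

T = 0.993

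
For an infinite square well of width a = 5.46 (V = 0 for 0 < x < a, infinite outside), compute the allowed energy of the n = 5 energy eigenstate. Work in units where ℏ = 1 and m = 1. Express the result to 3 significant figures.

E = 4.14

Requiring ψ(0) = ψ(a) = 0 quantises k = nπ/a, hence E_n = ℏ²k²/2m = n²π²ℏ²/(2ma²).
E_5 = 5² × π² / (2 × 1 × 5.46²) = 4.138.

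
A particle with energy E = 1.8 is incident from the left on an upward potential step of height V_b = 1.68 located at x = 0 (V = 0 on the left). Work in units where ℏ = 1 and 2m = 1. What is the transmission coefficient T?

T = 0.652

On each side the TISE gives plane waves with k = √(2m(E − V))/ℏ: k₁ = √(2·½·1.8) = 1.342, k₂ = √(2·½·0.12) = 0.3464.
Continuity of ψ and ψ′ at the step yields the reflection amplitude r = (k₁ − k₂)/(k₁ + k₂) = 0.5896; thus R = |r|² = 0.3476, T = 0.6524.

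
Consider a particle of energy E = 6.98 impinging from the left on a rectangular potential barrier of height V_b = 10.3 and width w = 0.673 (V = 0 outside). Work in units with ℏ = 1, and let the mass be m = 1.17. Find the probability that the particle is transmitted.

E < V_b: inside the barrier ψ ∝ e^{±κx} with κ = √(2m(V_b − E))/ℏ = 2.787.
κw = 1.876, sinh(κw) = 3.186.
The exact tunnelling result is T⁻¹ = 1 + V_b² sinh²(κw) / [4E(V_b − E)] = 12.62, so T = 0.0792.

T = 0.0792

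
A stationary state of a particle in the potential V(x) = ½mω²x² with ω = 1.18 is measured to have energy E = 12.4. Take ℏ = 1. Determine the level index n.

Invert E_n = (n + ½)ℏω: n = E/ℏω − ½ = 10.008, so n = 10.

n = 10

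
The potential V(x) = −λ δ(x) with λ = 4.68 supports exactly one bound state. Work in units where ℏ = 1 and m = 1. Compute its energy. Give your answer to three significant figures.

E = -11.0

For x ≠ 0 the bound state is ψ ∝ e^{−κ|x|}; integrating the TISE across the delta gives the cusp condition 2κ = 2mλ/ℏ², so κ = 4.680.
Then E = −ℏ²κ²/(2m) = −mλ²/(2ℏ²) = -10.95.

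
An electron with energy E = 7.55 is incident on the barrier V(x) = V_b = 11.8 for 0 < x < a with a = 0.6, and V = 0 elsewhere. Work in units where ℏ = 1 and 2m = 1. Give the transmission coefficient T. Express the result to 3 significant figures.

T = 0.270

E < V_b: inside the barrier ψ ∝ e^{±κx} with κ = √(2m(V_b − E))/ℏ = 2.062.
κa = 1.237, sinh(κa) = 1.577.
Matching ψ, ψ′ at both faces gives T = [1 + V_b² sinh²(κa) / (4E(V_b − E))]⁻¹ = 1/3.699 = 0.270.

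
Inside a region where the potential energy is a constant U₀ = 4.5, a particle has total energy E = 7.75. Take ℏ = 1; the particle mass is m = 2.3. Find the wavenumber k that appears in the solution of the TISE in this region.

With E > U₀ the solution is oscillatory, ψ ∝ e^{±ikx} with k = √(2m(E − U₀))/ℏ.
k = √(2 × 2.3 × 3.25) = 3.867.

k = 3.87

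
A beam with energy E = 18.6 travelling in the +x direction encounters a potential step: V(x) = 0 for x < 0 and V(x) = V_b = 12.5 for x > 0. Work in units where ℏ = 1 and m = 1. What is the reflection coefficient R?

The wavenumbers are k₁ = √(2mE)/ℏ = 6.099 on the left and k₂ = √(2m(E − V_b))/ℏ = 3.493 on the right.
Continuity of ψ and ψ′ at the step yields the reflection amplitude r = (k₁ − k₂)/(k₁ + k₂) = 0.2717; thus R = |r|² = 0.07383, T = 0.9262.

R = 0.0738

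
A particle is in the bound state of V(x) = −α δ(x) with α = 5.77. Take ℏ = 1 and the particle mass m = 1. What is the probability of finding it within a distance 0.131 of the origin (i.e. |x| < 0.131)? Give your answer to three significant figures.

P = 0.779

The normalised bound state is ψ = √κ e^{−κ|x|} with κ = mα/ℏ² = 5.770.
P(|x| < d) = ∫_{−d}^{d} κ e^{−2κ|x|} dx = 1 − e^{−2κd} = 1 − e^{−1.512} = 0.7795.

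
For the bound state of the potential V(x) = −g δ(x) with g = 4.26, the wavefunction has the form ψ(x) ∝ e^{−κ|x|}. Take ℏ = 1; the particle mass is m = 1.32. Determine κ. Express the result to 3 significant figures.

Integrate −(ℏ²/2m)ψ'' − gδ(x)ψ = Eψ from −ε to +ε: the ψ'' term gives ψ'(0⁺) − ψ'(0⁻) and the δ term gives −(2mg/ℏ²)ψ(0).
With ψ ∝ e^{−κ|x|} this yields −2κ = −2mg/ℏ², so κ = mg/ℏ² = 5.623.

κ = 5.62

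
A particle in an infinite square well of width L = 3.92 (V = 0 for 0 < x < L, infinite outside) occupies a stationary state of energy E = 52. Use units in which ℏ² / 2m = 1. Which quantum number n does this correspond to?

n = 9

For an infinite well E_n = n²π²ℏ²/(2mL²), so n = (L/πℏ)√(2mE).
n = (3.92/π) × √(2 × 0.5 × 52) = 8.998 → n = 9.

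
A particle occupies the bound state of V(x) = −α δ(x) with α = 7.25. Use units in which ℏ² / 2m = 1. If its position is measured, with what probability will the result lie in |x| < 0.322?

The normalised bound state is ψ = √κ e^{−κ|x|} with κ = mα/ℏ² = 3.625.
P(|x| < d) = ∫_{−d}^{d} κ e^{−2κ|x|} dx = 1 − e^{−2κd} = 1 − e^{−2.335} = 0.9031.

P = 0.903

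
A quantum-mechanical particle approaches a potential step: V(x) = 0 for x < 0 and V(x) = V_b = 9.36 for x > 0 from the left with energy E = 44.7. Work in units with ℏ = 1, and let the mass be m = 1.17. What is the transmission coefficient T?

The wavenumbers are k₁ = √(2mE)/ℏ = 10.23 on the left and k₂ = √(2m(E − V_b))/ℏ = 9.094 on the right.
Continuity of ψ and ψ′ at the step yields the reflection amplitude r = (k₁ − k₂)/(k₁ + k₂) = 0.05867; thus R = |r|² = 0.003442, T = 0.9966.

T = 0.997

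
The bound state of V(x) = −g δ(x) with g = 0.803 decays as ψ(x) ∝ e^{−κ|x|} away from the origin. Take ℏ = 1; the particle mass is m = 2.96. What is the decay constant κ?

Integrate −(ℏ²/2m)ψ'' − gδ(x)ψ = Eψ from −ε to +ε: the ψ'' term gives ψ'(0⁺) − ψ'(0⁻) and the δ term gives −(2mg/ℏ²)ψ(0).
With ψ ∝ e^{−κ|x|} this yields −2κ = −2mg/ℏ², so κ = mg/ℏ² = 2.377.

κ = 2.38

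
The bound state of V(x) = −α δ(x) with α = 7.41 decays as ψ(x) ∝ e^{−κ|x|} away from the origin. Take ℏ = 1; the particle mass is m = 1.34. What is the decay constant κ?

Integrating the TISE across x = 0 gives the cusp condition ψ'(0⁺) − ψ'(0⁻) = −(2mα/ℏ²)ψ(0).
With ψ ∝ e^{−κ|x|} this yields −2κ = −2mα/ℏ², so κ = mα/ℏ² = 9.929.

κ = 9.93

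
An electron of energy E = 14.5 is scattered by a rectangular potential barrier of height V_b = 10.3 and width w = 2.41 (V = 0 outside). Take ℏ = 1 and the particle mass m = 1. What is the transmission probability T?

T = 0.846

Above the barrier the interior wavenumber is k₂ = √(2m(E − V_b))/ℏ = 2.898, giving phase k₂w = 6.985.
T = [1 + V_b² sin²(k₂w) / (4E(E − V_b))]⁻¹ = 1/1.181 = 0.846.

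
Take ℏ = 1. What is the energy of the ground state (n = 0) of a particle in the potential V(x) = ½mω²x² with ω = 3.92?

Using E_n = (n + ½)ℏω: E_0 = 0.5 × 3.92 = 1.960.

E = 1.96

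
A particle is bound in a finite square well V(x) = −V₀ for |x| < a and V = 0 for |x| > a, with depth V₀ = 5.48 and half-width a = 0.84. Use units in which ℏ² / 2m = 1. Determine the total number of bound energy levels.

N = 2

The dimensionless depth is z₀ = a√(2mV₀)/ℏ = 0.84 × √(5.480) = 1.966.
The even/odd transcendental equations gain one root per π/2 in z₀, giving N = 1 + ⌊2z₀/π⌋ = 1 + ⌊1.252⌋ = 2.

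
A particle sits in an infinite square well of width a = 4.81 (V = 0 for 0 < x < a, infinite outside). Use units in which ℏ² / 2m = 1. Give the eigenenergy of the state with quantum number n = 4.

Requiring ψ(0) = ψ(a) = 0 quantises k = nπ/a, hence E_n = ℏ²k²/2m = n²π²ℏ²/(2ma²).
E_4 = 4² × π² / (2 × 0.5 × 4.81²) = 6.825.

E = 6.83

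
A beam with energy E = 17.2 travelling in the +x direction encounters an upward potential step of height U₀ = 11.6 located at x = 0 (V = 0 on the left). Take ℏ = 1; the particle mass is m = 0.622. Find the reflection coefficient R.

The wavenumbers are k₁ = √(2mE)/ℏ = 4.626 on the left and k₂ = √(2m(E − U₀))/ℏ = 2.639 on the right.
Continuity of ψ and ψ′ at the step yields the reflection amplitude r = (k₁ − k₂)/(k₁ + k₂) = 0.2734; thus R = |r|² = 0.07475, T = 0.9253.

R = 0.0747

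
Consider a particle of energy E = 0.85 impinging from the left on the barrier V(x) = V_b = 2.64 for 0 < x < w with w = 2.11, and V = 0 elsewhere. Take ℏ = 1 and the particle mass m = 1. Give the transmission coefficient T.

T = 0.00119

Since E < V_b the interior solution is evanescent with decay constant κ = √(2m(V_b − E))/ℏ = 1.892.
κw = 3.992, sinh(κw) = 27.08.
The exact tunnelling result is T⁻¹ = 1 + V_b² sinh²(κw) / [4E(V_b − E)] = 840.8, so T = 0.00119.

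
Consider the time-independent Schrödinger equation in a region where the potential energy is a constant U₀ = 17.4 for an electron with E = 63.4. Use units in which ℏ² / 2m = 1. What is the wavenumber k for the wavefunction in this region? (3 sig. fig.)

k = 6.78

With E > U₀ the solution is oscillatory, ψ ∝ e^{±ikx} with k = √(2m(E − U₀))/ℏ.
k = √(2 × 0.5 × 46) = 6.782.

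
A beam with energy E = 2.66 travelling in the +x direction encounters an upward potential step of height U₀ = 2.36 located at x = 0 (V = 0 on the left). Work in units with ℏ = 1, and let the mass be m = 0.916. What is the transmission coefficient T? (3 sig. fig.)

The wavenumbers are k₁ = √(2mE)/ℏ = 2.208 on the left and k₂ = √(2m(E − U₀))/ℏ = 0.7414 on the right.
Continuity of ψ and ψ′ at the step yields the reflection amplitude r = (k₁ − k₂)/(k₁ + k₂) = 0.4972; thus R = |r|² = 0.2472, T = 0.7528.

T = 0.753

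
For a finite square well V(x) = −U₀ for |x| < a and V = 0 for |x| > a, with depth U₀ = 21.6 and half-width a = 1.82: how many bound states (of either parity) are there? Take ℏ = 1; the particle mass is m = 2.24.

The dimensionless depth is z₀ = a√(2mU₀)/ℏ = 1.82 × √(96.77) = 17.90.
The even/odd transcendental equations gain one root per π/2 in z₀, giving N = 1 + ⌊2z₀/π⌋ = 1 + ⌊11.40⌋ = 12.

N = 12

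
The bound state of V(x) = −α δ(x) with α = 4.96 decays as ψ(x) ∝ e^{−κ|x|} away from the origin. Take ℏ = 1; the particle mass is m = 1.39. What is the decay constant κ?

κ = 6.89

Integrate −(ℏ²/2m)ψ'' − αδ(x)ψ = Eψ from −ε to +ε: the ψ'' term gives ψ'(0⁺) − ψ'(0⁻) and the δ term gives −(2mα/ℏ²)ψ(0).
With ψ ∝ e^{−κ|x|} this yields −2κ = −2mα/ℏ², so κ = mα/ℏ² = 6.894.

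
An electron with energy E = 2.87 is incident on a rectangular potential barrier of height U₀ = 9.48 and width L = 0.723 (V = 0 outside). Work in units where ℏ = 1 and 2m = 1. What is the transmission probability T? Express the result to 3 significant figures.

T = 0.0793

E < U₀: inside the barrier ψ ∝ e^{±κx} with κ = √(2m(U₀ − E))/ℏ = 2.571.
κL = 1.859, sinh(κL) = 3.130.
The exact tunnelling result is T⁻¹ = 1 + U₀² sinh²(κL) / [4E(U₀ − E)] = 12.60, so T = 0.0793.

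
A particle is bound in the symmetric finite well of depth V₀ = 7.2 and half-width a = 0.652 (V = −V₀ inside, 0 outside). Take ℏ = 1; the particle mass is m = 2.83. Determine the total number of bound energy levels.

Define the well-strength parameter z₀ = (a/ℏ)√(2mV₀) = 0.652 × √(2·2.83·7.2) = 4.162.
A new bound state (alternating even/odd) appears each time z₀ passes a multiple of π/2, so N = ⌊2z₀/π⌋ + 1 = ⌊2.650⌋ + 1 = 3.

N = 3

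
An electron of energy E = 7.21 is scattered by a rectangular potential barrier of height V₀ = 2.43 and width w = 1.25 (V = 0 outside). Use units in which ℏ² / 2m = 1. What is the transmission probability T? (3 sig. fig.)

T = 0.993

Above the barrier the interior wavenumber is k₂ = √(2m(E − V₀))/ℏ = 2.186, giving phase k₂w = 2.733.
T = [1 + V₀² sin²(k₂w) / (4E(E − V₀))]⁻¹ = 1/1.007 = 0.993.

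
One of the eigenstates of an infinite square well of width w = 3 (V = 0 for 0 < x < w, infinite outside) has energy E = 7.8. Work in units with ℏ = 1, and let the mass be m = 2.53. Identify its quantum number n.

From E_n = n²π²ℏ²/(2mw²) invert to n = √(2mw²E)/(πℏ).
n = (3/π) × √(2 × 2.53 × 7.8) = 5.999 → n = 6.

n = 6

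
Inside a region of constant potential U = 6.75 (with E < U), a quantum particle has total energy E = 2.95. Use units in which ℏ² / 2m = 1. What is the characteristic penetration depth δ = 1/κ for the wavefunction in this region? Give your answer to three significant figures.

Since E < U the TISE in this region is ψ'' = κ²ψ with κ = √(2m(U − E))/ℏ.
κ = √(2 × 0.5 × 3.8) = 1.949. The penetration depth is δ = 1/κ = 0.513.

δ = 0.513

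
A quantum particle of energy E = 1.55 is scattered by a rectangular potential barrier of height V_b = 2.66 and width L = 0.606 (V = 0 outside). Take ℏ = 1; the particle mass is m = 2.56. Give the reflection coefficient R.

E < V_b: inside the barrier ψ ∝ e^{±κx} with κ = √(2m(V_b − E))/ℏ = 2.384.
κL = 1.445, sinh(κL) = 2.002.
Matching ψ, ψ′ at both faces gives T = [1 + V_b² sinh²(κL) / (4E(V_b − E))]⁻¹ = 1/5.122 = 0.195.
R = 1 − T = 0.805.

R = 0.805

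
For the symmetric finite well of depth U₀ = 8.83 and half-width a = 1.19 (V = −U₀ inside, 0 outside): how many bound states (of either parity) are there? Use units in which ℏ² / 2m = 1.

N = 3

The dimensionless depth is z₀ = a√(2mU₀)/ℏ = 1.19 × √(8.830) = 3.536.
The even/odd transcendental equations gain one root per π/2 in z₀, giving N = 1 + ⌊2z₀/π⌋ = 1 + ⌊2.251⌋ = 3.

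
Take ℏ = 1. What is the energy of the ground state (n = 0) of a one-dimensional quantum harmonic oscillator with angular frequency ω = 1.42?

The oscillator eigenvalues are E_n = ℏω(n + ½), so E_0 = 1.42 × 0.5 = 0.7100.

E = 0.710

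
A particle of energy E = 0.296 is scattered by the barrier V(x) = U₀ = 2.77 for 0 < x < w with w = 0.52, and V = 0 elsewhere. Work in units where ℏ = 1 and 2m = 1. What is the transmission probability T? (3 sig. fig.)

E < U₀: inside the barrier ψ ∝ e^{±κx} with κ = √(2m(U₀ − E))/ℏ = 1.573.
κw = 0.8179, sinh(κw) = 0.9122.
The exact tunnelling result is T⁻¹ = 1 + U₀² sinh²(κw) / [4E(U₀ − E)] = 3.180, so T = 0.315.

T = 0.315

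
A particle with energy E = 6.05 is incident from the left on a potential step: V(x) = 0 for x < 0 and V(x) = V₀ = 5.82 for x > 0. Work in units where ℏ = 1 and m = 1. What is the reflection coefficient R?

R = 0.454

The wavenumbers are k₁ = √(2mE)/ℏ = 3.479 on the left and k₂ = √(2m(E − V₀))/ℏ = 0.6782 on the right.
Matching ψ and ψ′ at x = 0 gives r = (k₁ − k₂)/(k₁ + k₂), so R = r² = 0.4538 and T = 1 − R = 0.5462.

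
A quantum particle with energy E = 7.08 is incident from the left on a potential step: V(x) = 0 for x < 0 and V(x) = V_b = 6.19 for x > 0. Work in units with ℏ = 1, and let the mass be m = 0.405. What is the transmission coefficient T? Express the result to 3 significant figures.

T = 0.773

On each side the TISE gives plane waves with k = √(2m(E − V))/ℏ: k₁ = √(2·0.405·7.08) = 2.395, k₂ = √(2·0.405·0.89) = 0.8491.
Matching ψ and ψ′ at x = 0 gives r = (k₁ − k₂)/(k₁ + k₂), so R = r² = 0.2271 and T = 1 − R = 0.7729.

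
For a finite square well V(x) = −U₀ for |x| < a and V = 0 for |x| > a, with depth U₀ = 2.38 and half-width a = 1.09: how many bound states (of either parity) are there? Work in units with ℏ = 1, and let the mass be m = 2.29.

Define the well-strength parameter z₀ = (a/ℏ)√(2mU₀) = 1.09 × √(2·2.29·2.38) = 3.599.
A new bound state (alternating even/odd) appears each time z₀ passes a multiple of π/2, so N = ⌊2z₀/π⌋ + 1 = ⌊2.291⌋ + 1 = 3.

N = 3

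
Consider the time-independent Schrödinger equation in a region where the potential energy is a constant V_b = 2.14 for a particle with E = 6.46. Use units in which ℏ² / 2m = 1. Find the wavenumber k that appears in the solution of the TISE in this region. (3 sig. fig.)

k = 2.08

With E > V_b the solution is oscillatory, ψ ∝ e^{±ikx} with k = √(2m(E − V_b))/ℏ.
k = √(2 × 0.5 × 4.32) = 2.078.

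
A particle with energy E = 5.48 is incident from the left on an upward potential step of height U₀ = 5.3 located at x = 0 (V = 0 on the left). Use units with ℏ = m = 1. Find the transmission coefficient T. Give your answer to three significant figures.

On each side the TISE gives plane waves with k = √(2m(E − V))/ℏ: k₁ = √(2·1·5.48) = 3.311, k₂ = √(2·1·0.18) = 0.6000.
Matching ψ and ψ′ at x = 0 gives r = (k₁ − k₂)/(k₁ + k₂), so R = r² = 0.4804 and T = 1 − R = 0.5196.

T = 0.520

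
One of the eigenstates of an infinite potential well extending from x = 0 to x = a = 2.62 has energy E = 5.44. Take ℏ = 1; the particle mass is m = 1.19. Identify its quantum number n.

n = 3

For an infinite well E_n = n²π²ℏ²/(2ma²), so n = (a/πℏ)√(2mE).
n = (2.62/π) × √(2 × 1.19 × 5.44) = 3.001 → n = 3.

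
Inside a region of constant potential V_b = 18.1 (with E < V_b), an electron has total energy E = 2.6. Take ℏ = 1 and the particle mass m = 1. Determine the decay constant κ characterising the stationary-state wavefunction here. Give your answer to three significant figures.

Since E < V_b the TISE in this region is ψ'' = κ²ψ with κ = √(2m(V_b − E))/ℏ.
κ = √(2 × 1 × 15.5) = 5.568.

κ = 5.57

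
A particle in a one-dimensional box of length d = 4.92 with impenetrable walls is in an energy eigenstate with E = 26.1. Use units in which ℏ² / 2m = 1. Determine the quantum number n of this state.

For an infinite well E_n = n²π²ℏ²/(2md²), so n = (d/πℏ)√(2mE).
n = (4.92/π) × √(2 × 0.5 × 26.1) = 8.001 → n = 8.

n = 8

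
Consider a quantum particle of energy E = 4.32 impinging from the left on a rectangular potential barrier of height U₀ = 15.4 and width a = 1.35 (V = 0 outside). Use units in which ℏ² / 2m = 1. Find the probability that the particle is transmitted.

T = 0.000404

E < U₀: inside the barrier ψ ∝ e^{±κx} with κ = √(2m(U₀ − E))/ℏ = 3.329.
κa = 4.494, sinh(κa) = 44.72.
Matching ψ, ψ′ at both faces gives T = [1 + U₀² sinh²(κa) / (4E(U₀ − E))]⁻¹ = 1/2478 = 0.000404.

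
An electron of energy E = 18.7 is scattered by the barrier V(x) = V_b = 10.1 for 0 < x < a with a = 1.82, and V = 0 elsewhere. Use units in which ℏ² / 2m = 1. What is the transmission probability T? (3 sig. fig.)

T = 0.906

Above the barrier the interior wavenumber is k₂ = √(2m(E − V_b))/ℏ = 2.933, giving phase k₂a = 5.337.
Matching at both interfaces gives T⁻¹ = 1 + V_b² sin²(k₂a) / [4E(E − V_b)] = 1.104, hence T = 0.906.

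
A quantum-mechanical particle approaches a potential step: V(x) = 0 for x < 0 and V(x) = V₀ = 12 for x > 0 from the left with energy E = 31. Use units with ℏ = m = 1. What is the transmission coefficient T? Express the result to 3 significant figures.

The wavenumbers are k₁ = √(2mE)/ℏ = 7.874 on the left and k₂ = √(2m(E − V₀))/ℏ = 6.164 on the right.
Continuity of ψ and ψ′ at the step yields the reflection amplitude r = (k₁ − k₂)/(k₁ + k₂) = 0.1218; thus R = |r|² = 0.01483, T = 0.9852.

T = 0.985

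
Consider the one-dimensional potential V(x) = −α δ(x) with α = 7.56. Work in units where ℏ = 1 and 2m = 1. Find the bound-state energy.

E = -14.3

For x ≠ 0 the bound state is ψ ∝ e^{−κ|x|}; integrating the TISE across the delta gives the cusp condition 2κ = 2mα/ℏ², so κ = 3.780.
Then E = −ℏ²κ²/(2m) = −mα²/(2ℏ²) = -14.29.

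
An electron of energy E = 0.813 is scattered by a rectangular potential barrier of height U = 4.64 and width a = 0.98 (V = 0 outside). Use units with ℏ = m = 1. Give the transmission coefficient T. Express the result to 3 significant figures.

E < U: inside the barrier ψ ∝ e^{±κx} with κ = √(2m(U − E))/ℏ = 2.767.
κa = 2.711, sinh(κa) = 7.491.
The exact tunnelling result is T⁻¹ = 1 + U² sinh²(κa) / [4E(U − E)] = 98.07, so T = 0.0102.

T = 0.0102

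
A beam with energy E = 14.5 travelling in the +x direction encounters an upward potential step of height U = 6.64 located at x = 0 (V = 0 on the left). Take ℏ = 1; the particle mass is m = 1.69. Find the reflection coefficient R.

The wavenumbers are k₁ = √(2mE)/ℏ = 7.001 on the left and k₂ = √(2m(E − U))/ℏ = 5.154 on the right.
Matching ψ and ψ′ at x = 0 gives r = (k₁ − k₂)/(k₁ + k₂), so R = r² = 0.02308 and T = 1 − R = 0.9769.

R = 0.0231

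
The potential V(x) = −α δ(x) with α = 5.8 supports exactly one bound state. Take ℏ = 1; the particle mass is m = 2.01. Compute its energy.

E = -33.8

For x ≠ 0 the bound state is ψ ∝ e^{−κ|x|}; integrating the TISE across the delta gives the cusp condition 2κ = 2mα/ℏ², so κ = 11.66.
Then E = −ℏ²κ²/(2m) = −mα²/(2ℏ²) = -33.81.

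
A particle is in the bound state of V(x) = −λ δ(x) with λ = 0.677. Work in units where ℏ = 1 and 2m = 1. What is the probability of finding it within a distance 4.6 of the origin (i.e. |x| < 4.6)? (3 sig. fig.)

The normalised bound state is ψ = √κ e^{−κ|x|} with κ = mλ/ℏ² = 0.3385.
P(|x| < d) = ∫_{−d}^{d} κ e^{−2κ|x|} dx = 1 − e^{−2κd} = 1 − e^{−3.114} = 0.9556.

P = 0.956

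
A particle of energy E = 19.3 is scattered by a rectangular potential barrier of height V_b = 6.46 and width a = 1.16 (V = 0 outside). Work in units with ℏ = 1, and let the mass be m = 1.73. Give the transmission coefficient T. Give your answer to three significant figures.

Above the barrier the interior wavenumber is k₂ = √(2m(E − V_b))/ℏ = 6.665, giving phase k₂a = 7.732.
Matching at both interfaces gives T⁻¹ = 1 + V_b² sin²(k₂a) / [4E(E − V_b)] = 1.041, hence T = 0.960.

T = 0.960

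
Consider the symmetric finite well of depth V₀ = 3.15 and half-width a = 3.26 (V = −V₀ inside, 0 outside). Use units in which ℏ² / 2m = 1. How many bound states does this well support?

N = 4

The dimensionless depth is z₀ = a√(2mV₀)/ℏ = 3.26 × √(3.150) = 5.786.
A new bound state (alternating even/odd) appears each time z₀ passes a multiple of π/2, so N = ⌊2z₀/π⌋ + 1 = ⌊3.683⌋ + 1 = 4.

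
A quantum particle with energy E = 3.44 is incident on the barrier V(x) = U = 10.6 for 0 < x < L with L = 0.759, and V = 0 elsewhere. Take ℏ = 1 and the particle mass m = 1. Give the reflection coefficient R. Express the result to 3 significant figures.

R = 0.989

Since E < U the interior solution is evanescent with decay constant κ = √(2m(U − E))/ℏ = 3.784.
κL = 2.872, sinh(κL) = 8.810.
Matching ψ, ψ′ at both faces gives T = [1 + U² sinh²(κL) / (4E(U − E))]⁻¹ = 1/89.51 = 0.0112.
R = 1 − T = 0.989.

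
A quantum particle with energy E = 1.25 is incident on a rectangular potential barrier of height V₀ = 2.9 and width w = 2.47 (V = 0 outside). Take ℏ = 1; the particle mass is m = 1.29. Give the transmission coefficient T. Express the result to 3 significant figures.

Since E < V₀ the interior solution is evanescent with decay constant κ = √(2m(V₀ − E))/ℏ = 2.063.
κw = 5.096, sinh(κw) = 81.70.
The exact tunnelling result is T⁻¹ = 1 + V₀² sinh²(κw) / [4E(V₀ − E)] = 6805, so T = 0.000147.

T = 0.000147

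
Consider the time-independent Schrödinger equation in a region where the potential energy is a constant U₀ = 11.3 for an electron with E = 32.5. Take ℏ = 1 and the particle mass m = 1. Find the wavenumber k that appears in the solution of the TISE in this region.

k = 6.51

With E > U₀ the solution is oscillatory, ψ ∝ e^{±ikx} with k = √(2m(E − U₀))/ℏ.
k = √(2 × 1 × 21.2) = 6.512.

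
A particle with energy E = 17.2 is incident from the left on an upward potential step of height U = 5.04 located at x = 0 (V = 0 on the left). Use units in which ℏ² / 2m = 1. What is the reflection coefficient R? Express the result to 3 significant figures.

R = 0.00748

The wavenumbers are k₁ = √(2mE)/ℏ = 4.147 on the left and k₂ = √(2m(E − U))/ℏ = 3.487 on the right.
Matching ψ and ψ′ at x = 0 gives r = (k₁ − k₂)/(k₁ + k₂), so R = r² = 0.007478 and T = 1 − R = 0.9925.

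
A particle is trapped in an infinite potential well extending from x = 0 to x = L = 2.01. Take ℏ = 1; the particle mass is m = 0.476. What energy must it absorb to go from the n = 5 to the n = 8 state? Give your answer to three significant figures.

E_n = n²π²ℏ²/(2mL²), so ΔE = (8² − 5²) π²ℏ²/(2mL²).
ΔE = 39 × π² / (2 × 0.476 × 2.01²) = 100.1.

ΔE = 100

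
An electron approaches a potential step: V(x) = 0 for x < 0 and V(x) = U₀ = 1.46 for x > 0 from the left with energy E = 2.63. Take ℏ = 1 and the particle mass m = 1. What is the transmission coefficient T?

On each side the TISE gives plane waves with k = √(2m(E − V))/ℏ: k₁ = √(2·1·2.63) = 2.293, k₂ = √(2·1·1.17) = 1.530.
Matching ψ and ψ′ at x = 0 gives r = (k₁ − k₂)/(k₁ + k₂), so R = r² = 0.03991 and T = 1 − R = 0.9601.

T = 0.960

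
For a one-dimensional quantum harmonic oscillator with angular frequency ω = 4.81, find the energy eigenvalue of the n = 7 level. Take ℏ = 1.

Using E_n = (n + ½)ℏω: E_7 = 7.5 × 4.81 = 36.08.

E = 36.1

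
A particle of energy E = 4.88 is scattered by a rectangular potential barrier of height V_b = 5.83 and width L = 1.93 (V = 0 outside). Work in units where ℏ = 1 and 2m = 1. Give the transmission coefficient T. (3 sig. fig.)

Since E < V_b the interior solution is evanescent with decay constant κ = √(2m(V_b − E))/ℏ = 0.9747.
κL = 1.881, sinh(κL) = 3.204.
The exact tunnelling result is T⁻¹ = 1 + V_b² sinh²(κL) / [4E(V_b − E)] = 19.82, so T = 0.0505.

T = 0.0505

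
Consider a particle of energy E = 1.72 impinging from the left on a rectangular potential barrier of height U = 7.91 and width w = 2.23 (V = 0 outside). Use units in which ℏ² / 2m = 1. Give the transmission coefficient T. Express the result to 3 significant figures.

T = 0.0000413

E < U: inside the barrier ψ ∝ e^{±κx} with κ = √(2m(U − E))/ℏ = 2.488.
κw = 5.548, sinh(κw) = 128.4.
The exact tunnelling result is T⁻¹ = 1 + U² sinh²(κw) / [4E(U − E)] = 24220, so T = 0.0000413.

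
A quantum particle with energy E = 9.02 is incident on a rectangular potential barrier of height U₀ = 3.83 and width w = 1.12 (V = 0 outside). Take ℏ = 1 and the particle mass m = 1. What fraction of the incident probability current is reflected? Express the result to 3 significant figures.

R = 0.0156

E > U₀: inside the barrier k₂ = √(2m(E − U₀))/ℏ = 3.222, k₂w = 3.608.
Matching at both interfaces gives T⁻¹ = 1 + U₀² sin²(k₂w) / [4E(E − U₀)] = 1.016, hence T = 0.984.
R = 1 − T = 0.0156.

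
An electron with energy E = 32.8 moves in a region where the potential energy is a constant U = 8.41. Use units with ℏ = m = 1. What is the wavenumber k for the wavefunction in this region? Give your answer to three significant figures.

With E > U the solution is oscillatory, ψ ∝ e^{±ikx} with k = √(2m(E − U))/ℏ.
k = √(2 × 1 × 24.39) = 6.984.

k = 6.98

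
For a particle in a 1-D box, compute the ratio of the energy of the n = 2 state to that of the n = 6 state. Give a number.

0.111111

Since E_n ∝ n², the ratio is (2/6)² = 0.111111.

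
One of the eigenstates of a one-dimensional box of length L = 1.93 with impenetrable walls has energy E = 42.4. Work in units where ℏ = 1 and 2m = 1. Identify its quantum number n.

From E_n = n²π²ℏ²/(2mL²) invert to n = √(2mL²E)/(πℏ).
n = (1.93/π) × √(2 × 0.5 × 42.4) = 4.000 → n = 4.

n = 4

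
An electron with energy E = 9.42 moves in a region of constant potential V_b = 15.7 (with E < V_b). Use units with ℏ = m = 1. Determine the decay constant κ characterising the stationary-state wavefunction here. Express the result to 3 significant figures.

κ = 3.54

Since E < V_b the TISE in this region is ψ'' = κ²ψ with κ = √(2m(V_b − E))/ℏ.
κ = √(2 × 1 × 6.28) = 3.544.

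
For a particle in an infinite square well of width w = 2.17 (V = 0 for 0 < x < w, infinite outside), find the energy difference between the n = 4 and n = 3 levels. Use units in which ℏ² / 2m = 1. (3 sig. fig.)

ΔE = 14.7

E_n = n²π²ℏ²/(2mw²), so ΔE = (4² − 3²) π²ℏ²/(2mw²).
ΔE = 7 × π² / (2 × 0.5 × 2.17²) = 14.67.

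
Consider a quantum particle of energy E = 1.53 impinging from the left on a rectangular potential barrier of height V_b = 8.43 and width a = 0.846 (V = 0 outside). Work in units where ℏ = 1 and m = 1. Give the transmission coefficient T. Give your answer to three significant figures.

E < V_b: inside the barrier ψ ∝ e^{±κx} with κ = √(2m(V_b − E))/ℏ = 3.715.
κa = 3.143, sinh(κa) = 11.56.
The exact tunnelling result is T⁻¹ = 1 + V_b² sinh²(κa) / [4E(V_b − E)] = 226.0, so T = 0.00443.

T = 0.00443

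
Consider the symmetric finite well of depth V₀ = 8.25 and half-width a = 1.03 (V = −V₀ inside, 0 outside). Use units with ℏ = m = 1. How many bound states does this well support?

N = 3

The dimensionless depth is z₀ = a√(2mV₀)/ℏ = 1.03 × √(16.50) = 4.184.
A new bound state (alternating even/odd) appears each time z₀ passes a multiple of π/2, so N = ⌊2z₀/π⌋ + 1 = ⌊2.664⌋ + 1 = 3.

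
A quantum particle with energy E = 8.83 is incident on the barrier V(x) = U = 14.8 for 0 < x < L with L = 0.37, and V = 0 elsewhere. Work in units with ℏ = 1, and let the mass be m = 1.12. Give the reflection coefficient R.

Since E < U the interior solution is evanescent with decay constant κ = √(2m(U − E))/ℏ = 3.657.
κL = 1.353, sinh(κL) = 1.805.
The exact tunnelling result is T⁻¹ = 1 + U² sinh²(κL) / [4E(U − E)] = 4.386, so T = 0.228.
R = 1 − T = 0.772.

R = 0.772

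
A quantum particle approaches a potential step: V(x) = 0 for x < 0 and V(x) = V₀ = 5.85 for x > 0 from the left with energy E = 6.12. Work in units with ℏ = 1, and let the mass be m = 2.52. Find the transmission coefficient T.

T = 0.574

On each side the TISE gives plane waves with k = √(2m(E − V))/ℏ: k₁ = √(2·2.52·6.12) = 5.554, k₂ = √(2·2.52·0.27) = 1.167.
Continuity of ψ and ψ′ at the step yields the reflection amplitude r = (k₁ − k₂)/(k₁ + k₂) = 0.6528; thus R = |r|² = 0.4262, T = 0.5738.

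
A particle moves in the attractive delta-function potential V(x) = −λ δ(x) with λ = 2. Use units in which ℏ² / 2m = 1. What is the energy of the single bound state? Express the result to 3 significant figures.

E = -1.00

The bound state is ψ(x) = √κ e^{−κ|x|}. The derivative jump ψ'(0⁺) − ψ'(0⁻) = −(2mλ/ℏ²)ψ(0) fixes κ = mλ/ℏ² = 1.000.
Then E = −ℏ²κ²/(2m) = −mλ²/(2ℏ²) = -1.000.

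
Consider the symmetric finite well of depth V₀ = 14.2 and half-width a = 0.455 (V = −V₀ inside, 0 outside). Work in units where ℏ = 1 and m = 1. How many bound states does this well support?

N = 2

Define the well-strength parameter z₀ = (a/ℏ)√(2mV₀) = 0.455 × √(2·1·14.2) = 2.425.
A new bound state (alternating even/odd) appears each time z₀ passes a multiple of π/2, so N = ⌊2z₀/π⌋ + 1 = ⌊1.544⌋ + 1 = 2.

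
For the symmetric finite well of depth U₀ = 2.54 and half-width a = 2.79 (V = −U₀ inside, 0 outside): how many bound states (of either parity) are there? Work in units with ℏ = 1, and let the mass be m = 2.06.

N = 6

Define the well-strength parameter z₀ = (a/ℏ)√(2mU₀) = 2.79 × √(2·2.06·2.54) = 9.025.
The even/odd transcendental equations gain one root per π/2 in z₀, giving N = 1 + ⌊2z₀/π⌋ = 1 + ⌊5.746⌋ = 6.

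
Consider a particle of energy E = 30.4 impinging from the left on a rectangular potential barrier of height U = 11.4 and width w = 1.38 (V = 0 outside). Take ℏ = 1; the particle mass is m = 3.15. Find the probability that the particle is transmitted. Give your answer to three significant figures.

Above the barrier the interior wavenumber is k₂ = √(2m(E − U))/ℏ = 10.94, giving phase k₂w = 15.10.
T = [1 + U² sin²(k₂w) / (4E(E − U))]⁻¹ = 1/1.018 = 0.982.

T = 0.982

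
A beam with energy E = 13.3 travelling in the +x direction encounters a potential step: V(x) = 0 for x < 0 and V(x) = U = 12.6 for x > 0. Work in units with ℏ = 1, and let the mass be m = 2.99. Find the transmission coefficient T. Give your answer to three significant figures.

On each side the TISE gives plane waves with k = √(2m(E − V))/ℏ: k₁ = √(2·2.99·13.3) = 8.918, k₂ = √(2·2.99·0.7) = 2.046.
Continuity of ψ and ψ′ at the step yields the reflection amplitude r = (k₁ − k₂)/(k₁ + k₂) = 0.6268; thus R = |r|² = 0.3929, T = 0.6071.

T = 0.607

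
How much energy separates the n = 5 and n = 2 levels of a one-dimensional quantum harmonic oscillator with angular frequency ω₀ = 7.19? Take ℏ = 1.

E_n = ℏω₀(n + ½), so ΔE = (5 − 2) ℏω₀ = 3 × 7.19 = 21.57.

ΔE = 21.6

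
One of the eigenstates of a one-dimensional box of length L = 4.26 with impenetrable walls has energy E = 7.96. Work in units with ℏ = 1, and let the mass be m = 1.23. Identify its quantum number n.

For an infinite well E_n = n²π²ℏ²/(2mL²), so n = (L/πℏ)√(2mE).
n = (4.26/π) × √(2 × 1.23 × 7.96) = 6.000 → n = 6.

n = 6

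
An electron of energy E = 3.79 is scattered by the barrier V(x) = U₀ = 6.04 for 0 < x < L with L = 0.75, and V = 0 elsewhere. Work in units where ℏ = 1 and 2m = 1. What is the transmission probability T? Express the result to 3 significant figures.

T = 0.330

E < U₀: inside the barrier ψ ∝ e^{±κx} with κ = √(2m(U₀ − E))/ℏ = 1.500.
κL = 1.125, sinh(κL) = 1.378.
Matching ψ, ψ′ at both faces gives T = [1 + U₀² sinh²(κL) / (4E(U₀ − E))]⁻¹ = 1/3.030 = 0.330.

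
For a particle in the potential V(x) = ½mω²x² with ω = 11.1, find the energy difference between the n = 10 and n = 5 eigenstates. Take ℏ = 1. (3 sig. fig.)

ΔE = 55.5

E_n = ℏω(n + ½), so ΔE = (10 − 5) ℏω = 5 × 11.1 = 55.50.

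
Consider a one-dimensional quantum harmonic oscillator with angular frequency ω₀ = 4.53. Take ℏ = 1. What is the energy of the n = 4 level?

The oscillator eigenvalues are E_n = ℏω₀(n + ½), so E_4 = 4.53 × 4.5 = 20.39.

E = 20.4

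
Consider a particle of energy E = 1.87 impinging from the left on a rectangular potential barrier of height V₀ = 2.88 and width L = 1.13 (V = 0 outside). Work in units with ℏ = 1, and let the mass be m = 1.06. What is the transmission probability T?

T = 0.126

E < V₀: inside the barrier ψ ∝ e^{±κx} with κ = √(2m(V₀ − E))/ℏ = 1.463.
κL = 1.654, sinh(κL) = 2.517.
The exact tunnelling result is T⁻¹ = 1 + V₀² sinh²(κL) / [4E(V₀ − E)] = 7.955, so T = 0.126.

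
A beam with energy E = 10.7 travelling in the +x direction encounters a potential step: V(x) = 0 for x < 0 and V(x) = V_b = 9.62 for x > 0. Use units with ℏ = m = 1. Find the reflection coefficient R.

R = 0.268

The wavenumbers are k₁ = √(2mE)/ℏ = 4.626 on the left and k₂ = √(2m(E − V_b))/ℏ = 1.470 on the right.
Continuity of ψ and ψ′ at the step yields the reflection amplitude r = (k₁ − k₂)/(k₁ + k₂) = 0.5178; thus R = |r|² = 0.2681, T = 0.7319.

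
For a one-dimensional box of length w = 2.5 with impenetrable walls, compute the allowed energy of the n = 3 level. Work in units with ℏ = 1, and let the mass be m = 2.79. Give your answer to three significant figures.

The infinite-well eigenfunctions ψ_n = √(2/w) sin(nπx/w) vanish at both walls, giving E_n = n²π²ℏ²/(2mw²).
E_3 = 3² × π² / (2 × 2.79 × 2.5²) = 2.547.

E = 2.55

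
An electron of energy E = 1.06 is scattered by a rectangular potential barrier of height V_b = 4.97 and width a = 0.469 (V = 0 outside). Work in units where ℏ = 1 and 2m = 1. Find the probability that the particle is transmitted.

T = 0.371

Since E < V_b the interior solution is evanescent with decay constant κ = √(2m(V_b − E))/ℏ = 1.977.
κa = 0.9274, sinh(κa) = 1.066.
The exact tunnelling result is T⁻¹ = 1 + V_b² sinh²(κa) / [4E(V_b − E)] = 2.694, so T = 0.371.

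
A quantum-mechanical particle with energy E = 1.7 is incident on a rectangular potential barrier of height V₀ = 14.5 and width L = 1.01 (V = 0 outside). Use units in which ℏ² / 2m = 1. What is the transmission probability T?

T = 0.00120

E < V₀: inside the barrier ψ ∝ e^{±κx} with κ = √(2m(V₀ − E))/ℏ = 3.578.
κL = 3.613, sinh(κL) = 18.53.
Matching ψ, ψ′ at both faces gives T = [1 + V₀² sinh²(κL) / (4E(V₀ − E))]⁻¹ = 1/830.8 = 0.00120.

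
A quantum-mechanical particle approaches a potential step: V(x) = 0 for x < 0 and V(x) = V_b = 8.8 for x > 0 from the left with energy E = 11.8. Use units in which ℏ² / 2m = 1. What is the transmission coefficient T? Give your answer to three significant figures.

The wavenumbers are k₁ = √(2mE)/ℏ = 3.435 on the left and k₂ = √(2m(E − V_b))/ℏ = 1.732 on the right.
Continuity of ψ and ψ′ at the step yields the reflection amplitude r = (k₁ − k₂)/(k₁ + k₂) = 0.3296; thus R = |r|² = 0.1086, T = 0.8914.

T = 0.891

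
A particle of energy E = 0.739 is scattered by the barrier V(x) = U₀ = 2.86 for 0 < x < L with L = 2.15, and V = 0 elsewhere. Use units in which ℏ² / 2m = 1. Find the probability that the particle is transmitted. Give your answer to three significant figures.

T = 0.00583

Since E < U₀ the interior solution is evanescent with decay constant κ = √(2m(U₀ − E))/ℏ = 1.456.
κL = 3.131, sinh(κL) = 11.43.
The exact tunnelling result is T⁻¹ = 1 + U₀² sinh²(κL) / [4E(U₀ − E)] = 171.4, so T = 0.00583.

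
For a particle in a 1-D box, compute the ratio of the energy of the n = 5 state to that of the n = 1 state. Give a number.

25

E_n = n²π²ℏ²/(2mL²) so the ratio is n₂²/n₁² = 25/1 = 25.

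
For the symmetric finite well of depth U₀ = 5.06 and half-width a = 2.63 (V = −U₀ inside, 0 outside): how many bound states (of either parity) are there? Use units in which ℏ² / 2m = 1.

Define the well-strength parameter z₀ = (a/ℏ)√(2mU₀) = 2.63 × √(2·0.5·5.06) = 5.916.
A new bound state (alternating even/odd) appears each time z₀ passes a multiple of π/2, so N = ⌊2z₀/π⌋ + 1 = ⌊3.766⌋ + 1 = 4.

N = 4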